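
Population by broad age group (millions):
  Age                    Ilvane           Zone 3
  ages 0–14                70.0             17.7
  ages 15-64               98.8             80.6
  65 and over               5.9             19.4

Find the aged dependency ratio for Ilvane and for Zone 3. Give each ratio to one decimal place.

Ilvane: 5.9 / 98.8 × 100 = 6.0
Zone 3: 19.4 / 80.6 × 100 = 24.1

Ilvane: 6.0
Zone 3: 24.1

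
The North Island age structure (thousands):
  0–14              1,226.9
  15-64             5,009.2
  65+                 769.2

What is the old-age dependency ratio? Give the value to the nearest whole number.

Old-age dependency ratio = 769.2 / 5,009.2 × 100 = 15

Old-age dependency ratio: 15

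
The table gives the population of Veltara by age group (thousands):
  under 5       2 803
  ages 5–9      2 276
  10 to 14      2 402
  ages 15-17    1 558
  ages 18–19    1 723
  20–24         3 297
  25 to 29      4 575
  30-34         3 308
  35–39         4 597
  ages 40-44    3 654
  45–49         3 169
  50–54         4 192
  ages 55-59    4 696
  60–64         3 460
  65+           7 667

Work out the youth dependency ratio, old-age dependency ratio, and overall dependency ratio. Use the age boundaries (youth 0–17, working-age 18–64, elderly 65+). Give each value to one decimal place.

0–17: 2 803 + 2 276 + 2 402 + 1 558 = 9 039
18–64: 1 723 + 3 297 + 4 575 + 3 308 + 4 597 + 3 654 + 3 169 + 4 192 + 4 696 + 3 460 = 36 671
65+: 7 667
Youth dependency ratio = 9 039 / 36 671 × 100 = 24.6
Old-age dependency ratio = 7 667 / 36 671 × 100 = 20.9
Total dependency ratio = (9 039 + 7 667) / 36 671 × 100 = 16 706 / 36 671 × 100 = 45.6

Youth dependency ratio: 24.6
Old-age dependency ratio: 20.9
Total dependency ratio: 45.6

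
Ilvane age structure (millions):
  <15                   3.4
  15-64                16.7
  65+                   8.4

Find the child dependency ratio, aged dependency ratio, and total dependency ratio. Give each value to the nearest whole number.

Youth dependency ratio: 20
Old-age dependency ratio: 50
Total dependency ratio: 71

Youth dependency ratio = 3.4 / 16.7 × 100 = 20
Old-age dependency ratio = 8.4 / 16.7 × 100 = 50
Total dependency ratio = (3.4 + 8.4) / 16.7 × 100 = 11.8 / 16.7 × 100 = 71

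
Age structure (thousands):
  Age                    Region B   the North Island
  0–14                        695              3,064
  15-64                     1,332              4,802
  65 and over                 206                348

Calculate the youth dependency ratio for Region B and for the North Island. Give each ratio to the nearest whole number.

Region B: 695 / 1,332 × 100 = 52
the North Island: 3,064 / 4,802 × 100 = 64

Region B: 52
the North Island: 64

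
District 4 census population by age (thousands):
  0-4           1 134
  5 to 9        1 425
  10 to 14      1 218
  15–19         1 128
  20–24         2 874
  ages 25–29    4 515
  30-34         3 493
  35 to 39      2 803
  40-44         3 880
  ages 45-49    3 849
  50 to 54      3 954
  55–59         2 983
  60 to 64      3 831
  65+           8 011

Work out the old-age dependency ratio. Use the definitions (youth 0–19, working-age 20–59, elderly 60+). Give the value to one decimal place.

0–19: 1 134 + 1 425 + 1 218 + 1 128 = 4 905
20–59: 2 874 + 4 515 + 3 493 + 2 803 + 3 880 + 3 849 + 3 954 + 2 983 = 28 351
60+: 3 831 + 8 011 = 11 842
Old-age dependency ratio = 11 842 / 28 351 × 100 = 41.8

Old-age dependency ratio: 41.8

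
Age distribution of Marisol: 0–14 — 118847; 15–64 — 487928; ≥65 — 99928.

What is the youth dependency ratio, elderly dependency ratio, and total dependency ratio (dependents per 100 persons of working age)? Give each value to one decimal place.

Youth dependency ratio = 118847 / 487928 × 100 = 24.4
Old-age dependency ratio = 99928 / 487928 × 100 = 20.5
Total dependency ratio = (118847 + 99928) / 487928 × 100 = 218775 / 487928 × 100 = 44.8

Youth dependency ratio: 24.4
Old-age dependency ratio: 20.5
Total dependency ratio: 44.8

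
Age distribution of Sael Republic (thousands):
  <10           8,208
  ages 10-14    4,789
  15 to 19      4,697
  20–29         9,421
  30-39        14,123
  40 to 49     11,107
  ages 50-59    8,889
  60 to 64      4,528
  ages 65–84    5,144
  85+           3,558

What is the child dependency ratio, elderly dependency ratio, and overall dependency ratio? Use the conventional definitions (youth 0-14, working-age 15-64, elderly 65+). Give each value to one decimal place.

Youth dependency ratio: 24.6
Old-age dependency ratio: 16.5
Total dependency ratio: 41.1

0–14: 8,208 + 4,789 = 12,997
15–64: 4,697 + 9,421 + 14,123 + 11,107 + 8,889 + 4,528 = 52,765
65+: 5,144 + 3,558 = 8,702
Youth dependency ratio = 12,997 / 52,765 × 100 = 24.6
Old-age dependency ratio = 8,702 / 52,765 × 100 = 16.5
Total dependency ratio = (12,997 + 8,702) / 52,765 × 100 = 21,699 / 52,765 × 100 = 41.1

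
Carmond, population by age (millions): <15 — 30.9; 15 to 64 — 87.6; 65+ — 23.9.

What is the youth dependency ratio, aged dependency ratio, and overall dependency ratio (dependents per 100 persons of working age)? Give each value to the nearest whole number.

Youth dependency ratio = 30.9 / 87.6 × 100 = 35
Old-age dependency ratio = 23.9 / 87.6 × 100 = 27
Total dependency ratio = (30.9 + 23.9) / 87.6 × 100 = 54.8 / 87.6 × 100 = 63

Youth dependency ratio: 35
Old-age dependency ratio: 27
Total dependency ratio: 63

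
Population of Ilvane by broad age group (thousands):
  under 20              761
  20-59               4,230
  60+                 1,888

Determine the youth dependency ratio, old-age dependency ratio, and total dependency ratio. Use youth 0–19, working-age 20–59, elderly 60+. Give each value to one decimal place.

Youth dependency ratio: 18.0
Old-age dependency ratio: 44.6
Total dependency ratio: 62.6

Youth dependency ratio = 761 / 4,230 × 100 = 18.0
Old-age dependency ratio = 1,888 / 4,230 × 100 = 44.6
Total dependency ratio = (761 + 1,888) / 4,230 × 100 = 2,649 / 4,230 × 100 = 62.6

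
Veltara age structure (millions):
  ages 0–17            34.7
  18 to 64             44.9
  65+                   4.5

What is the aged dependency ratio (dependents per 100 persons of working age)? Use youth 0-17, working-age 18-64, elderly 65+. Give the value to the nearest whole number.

Old-age dependency ratio = 4.5 / 44.9 × 100 = 10

Old-age dependency ratio: 10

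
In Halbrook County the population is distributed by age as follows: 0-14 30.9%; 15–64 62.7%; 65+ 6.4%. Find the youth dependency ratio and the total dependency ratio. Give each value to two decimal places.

Youth dependency ratio = 30.9 / 62.7 × 100 = 49.28
Total dependency ratio = (30.9 + 6.4) / 62.7 × 100 = 37.3 / 62.7 × 100 = 59.49

Youth dependency ratio: 49.28
Total dependency ratio: 59.49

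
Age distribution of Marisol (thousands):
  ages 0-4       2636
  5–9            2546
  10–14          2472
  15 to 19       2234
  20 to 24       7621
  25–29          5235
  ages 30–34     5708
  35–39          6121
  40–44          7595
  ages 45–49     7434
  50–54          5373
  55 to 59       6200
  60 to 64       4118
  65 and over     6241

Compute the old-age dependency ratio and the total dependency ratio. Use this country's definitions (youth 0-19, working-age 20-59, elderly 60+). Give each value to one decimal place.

Old-age dependency ratio: 20.2
Total dependency ratio: 39.5

0–19: 2636 + 2546 + 2472 + 2234 = 9888
20–59: 7621 + 5235 + 5708 + 6121 + 7595 + 7434 + 5373 + 6200 = 51287
60+: 4118 + 6241 = 10359
Old-age dependency ratio = 10359 / 51287 × 100 = 20.2
Total dependency ratio = (9888 + 10359) / 51287 × 100 = 20247 / 51287 × 100 = 39.5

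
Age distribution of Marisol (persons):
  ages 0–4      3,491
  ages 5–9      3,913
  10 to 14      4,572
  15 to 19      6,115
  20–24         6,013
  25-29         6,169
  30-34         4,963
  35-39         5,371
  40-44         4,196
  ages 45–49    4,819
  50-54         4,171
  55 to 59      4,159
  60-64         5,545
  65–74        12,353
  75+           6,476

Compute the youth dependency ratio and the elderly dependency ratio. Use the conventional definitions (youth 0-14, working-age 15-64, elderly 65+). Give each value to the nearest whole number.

0–14: 3,491 + 3,913 + 4,572 = 11,976
15–64: 6,115 + 6,013 + 6,169 + 4,963 + 5,371 + 4,196 + 4,819 + 4,171 + 4,159 + 5,545 = 51,521
65+: 12,353 + 6,476 = 18,829
Youth dependency ratio = 11,976 / 51,521 × 100 = 23
Old-age dependency ratio = 18,829 / 51,521 × 100 = 37

Youth dependency ratio: 23
Old-age dependency ratio: 37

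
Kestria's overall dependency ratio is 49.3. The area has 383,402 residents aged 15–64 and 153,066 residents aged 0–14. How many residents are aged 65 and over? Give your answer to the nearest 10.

Aged 65 and over: 35,950

Total dependency ratio = (youth + elderly) / working-age × 100
49.3 = (153,066 + E) / 383,402 × 100
⇒ 35,950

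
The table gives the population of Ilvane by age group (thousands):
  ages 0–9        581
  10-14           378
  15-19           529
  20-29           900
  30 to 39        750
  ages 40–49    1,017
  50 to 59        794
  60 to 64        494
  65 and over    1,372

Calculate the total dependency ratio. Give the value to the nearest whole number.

Total dependency ratio: 52

0–14: 581 + 378 = 959
15–64: 529 + 900 + 750 + 1,017 + 794 + 494 = 4,484
65+: 1,372
Total dependency ratio = (959 + 1,372) / 4,484 × 100 = 2,331 / 4,484 × 100 = 52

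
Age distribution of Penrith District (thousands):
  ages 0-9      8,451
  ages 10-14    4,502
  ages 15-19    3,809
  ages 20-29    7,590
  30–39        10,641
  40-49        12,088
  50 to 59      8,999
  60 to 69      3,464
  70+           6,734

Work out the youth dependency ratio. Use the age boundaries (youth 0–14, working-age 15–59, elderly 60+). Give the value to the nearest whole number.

0–14: 8,451 + 4,502 = 12,953
15–59: 3,809 + 7,590 + 10,641 + 12,088 + 8,999 = 43,127
60+: 3,464 + 6,734 = 10,198
Youth dependency ratio = 12,953 / 43,127 × 100 = 30

Youth dependency ratio: 30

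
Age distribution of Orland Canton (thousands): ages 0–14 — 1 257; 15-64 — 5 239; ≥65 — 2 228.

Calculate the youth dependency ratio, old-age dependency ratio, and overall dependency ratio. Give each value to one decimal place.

Youth dependency ratio = 1 257 / 5 239 × 100 = 24.0
Old-age dependency ratio = 2 228 / 5 239 × 100 = 42.5
Total dependency ratio = (1 257 + 2 228) / 5 239 × 100 = 3 485 / 5 239 × 100 = 66.5

Youth dependency ratio: 24.0
Old-age dependency ratio: 42.5
Total dependency ratio: 66.5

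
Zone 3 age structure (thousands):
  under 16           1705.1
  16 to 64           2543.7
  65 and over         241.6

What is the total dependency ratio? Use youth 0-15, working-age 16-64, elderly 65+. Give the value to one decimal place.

Total dependency ratio = (1705.1 + 241.6) / 2543.7 × 100 = 1946.7 / 2543.7 × 100 = 76.5

Total dependency ratio: 76.5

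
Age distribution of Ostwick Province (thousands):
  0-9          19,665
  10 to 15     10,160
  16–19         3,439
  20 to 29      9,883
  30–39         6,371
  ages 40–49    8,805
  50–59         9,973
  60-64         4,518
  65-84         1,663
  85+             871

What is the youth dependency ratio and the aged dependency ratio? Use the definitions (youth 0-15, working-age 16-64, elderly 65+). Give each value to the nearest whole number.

Youth dependency ratio: 69
Old-age dependency ratio: 6

0–15: 19,665 + 10,160 = 29,825
16–64: 3,439 + 9,883 + 6,371 + 8,805 + 9,973 + 4,518 = 42,989
65+: 1,663 + 871 = 2,534
Youth dependency ratio = 29,825 / 42,989 × 100 = 69
Old-age dependency ratio = 2,534 / 42,989 × 100 = 6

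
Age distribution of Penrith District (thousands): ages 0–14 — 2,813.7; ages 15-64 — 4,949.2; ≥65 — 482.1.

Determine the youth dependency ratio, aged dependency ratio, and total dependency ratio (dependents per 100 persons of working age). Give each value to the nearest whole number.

Youth dependency ratio: 57
Old-age dependency ratio: 10
Total dependency ratio: 67

Youth dependency ratio = 2,813.7 / 4,949.2 × 100 = 57
Old-age dependency ratio = 482.1 / 4,949.2 × 100 = 10
Total dependency ratio = (2,813.7 + 482.1) / 4,949.2 × 100 = 3,295.8 / 4,949.2 × 100 = 67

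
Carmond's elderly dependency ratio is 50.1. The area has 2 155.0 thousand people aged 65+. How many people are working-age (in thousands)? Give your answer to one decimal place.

Old-age dependency ratio = elderly / working-age × 100
50.1 = 2 155.0 / W × 100
⇒ 4 301.4

Working-age: 4 301.4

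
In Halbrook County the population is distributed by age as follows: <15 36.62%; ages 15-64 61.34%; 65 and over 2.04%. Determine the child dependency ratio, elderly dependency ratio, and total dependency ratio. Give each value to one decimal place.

Youth dependency ratio = 36.62 / 61.34 × 100 = 59.7
Old-age dependency ratio = 2.04 / 61.34 × 100 = 3.3
Total dependency ratio = (36.62 + 2.04) / 61.34 × 100 = 38.66 / 61.34 × 100 = 63.0

Youth dependency ratio: 59.7
Old-age dependency ratio: 3.3
Total dependency ratio: 63.0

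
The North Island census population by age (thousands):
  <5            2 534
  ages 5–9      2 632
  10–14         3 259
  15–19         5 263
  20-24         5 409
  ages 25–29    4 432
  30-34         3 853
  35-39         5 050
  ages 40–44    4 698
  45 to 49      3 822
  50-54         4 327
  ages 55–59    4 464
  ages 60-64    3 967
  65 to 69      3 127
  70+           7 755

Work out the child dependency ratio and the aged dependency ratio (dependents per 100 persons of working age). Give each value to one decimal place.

0–14: 2 534 + 2 632 + 3 259 = 8 425
15–64: 5 263 + 5 409 + 4 432 + 3 853 + 5 050 + 4 698 + 3 822 + 4 327 + 4 464 + 3 967 = 45 285
65+: 3 127 + 7 755 = 10 882
Youth dependency ratio = 8 425 / 45 285 × 100 = 18.6
Old-age dependency ratio = 10 882 / 45 285 × 100 = 24.0

Youth dependency ratio: 18.6
Old-age dependency ratio: 24.0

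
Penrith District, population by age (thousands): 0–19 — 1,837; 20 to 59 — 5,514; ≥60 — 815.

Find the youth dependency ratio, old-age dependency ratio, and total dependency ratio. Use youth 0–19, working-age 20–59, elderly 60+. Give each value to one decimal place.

Youth dependency ratio: 33.3
Old-age dependency ratio: 14.8
Total dependency ratio: 48.1

Youth dependency ratio = 1,837 / 5,514 × 100 = 33.3
Old-age dependency ratio = 815 / 5,514 × 100 = 14.8
Total dependency ratio = (1,837 + 815) / 5,514 × 100 = 2,652 / 5,514 × 100 = 48.1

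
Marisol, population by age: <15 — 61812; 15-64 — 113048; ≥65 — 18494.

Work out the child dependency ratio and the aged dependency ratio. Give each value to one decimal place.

Youth dependency ratio = 61812 / 113048 × 100 = 54.7
Old-age dependency ratio = 18494 / 113048 × 100 = 16.4

Youth dependency ratio: 54.7
Old-age dependency ratio: 16.4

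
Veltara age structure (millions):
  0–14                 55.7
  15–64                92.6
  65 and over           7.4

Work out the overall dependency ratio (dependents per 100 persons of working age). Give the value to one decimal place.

Total dependency ratio: 68.1

Total dependency ratio = (55.7 + 7.4) / 92.6 × 100 = 63.1 / 92.6 × 100 = 68.1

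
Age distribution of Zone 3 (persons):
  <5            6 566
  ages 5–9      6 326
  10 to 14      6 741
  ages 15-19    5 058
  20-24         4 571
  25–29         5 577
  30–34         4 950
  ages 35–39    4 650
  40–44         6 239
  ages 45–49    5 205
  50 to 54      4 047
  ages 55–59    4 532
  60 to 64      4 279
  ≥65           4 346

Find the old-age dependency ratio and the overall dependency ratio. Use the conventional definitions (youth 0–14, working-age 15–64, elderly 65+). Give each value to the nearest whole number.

0–14: 6 566 + 6 326 + 6 741 = 19 633
15–64: 5 058 + 4 571 + 5 577 + 4 950 + 4 650 + 6 239 + 5 205 + 4 047 + 4 532 + 4 279 = 49 108
65+: 4 346
Old-age dependency ratio = 4 346 / 49 108 × 100 = 9
Total dependency ratio = (19 633 + 4 346) / 49 108 × 100 = 23 979 / 49 108 × 100 = 49

Old-age dependency ratio: 9
Total dependency ratio: 49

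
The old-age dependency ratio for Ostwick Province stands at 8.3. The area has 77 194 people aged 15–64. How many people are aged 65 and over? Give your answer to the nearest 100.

Old-age dependency ratio = elderly / working-age × 100
8.3 = E / 77 194 × 100
⇒ 6 400

Aged 65 and over: 6 400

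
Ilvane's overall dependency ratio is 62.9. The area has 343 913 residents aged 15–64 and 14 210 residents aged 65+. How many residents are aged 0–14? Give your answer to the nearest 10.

Aged 0–14: 202 110

Total dependency ratio = (youth + elderly) / working-age × 100
62.9 = (Y + 14 210) / 343 913 × 100
⇒ 202 110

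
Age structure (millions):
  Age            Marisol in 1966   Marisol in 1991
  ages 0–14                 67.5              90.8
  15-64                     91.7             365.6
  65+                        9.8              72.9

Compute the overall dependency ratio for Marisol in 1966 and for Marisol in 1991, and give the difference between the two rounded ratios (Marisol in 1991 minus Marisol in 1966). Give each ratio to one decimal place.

Marisol in 1966: (67.5 + 9.8) / 91.7 × 100 = 77.3 / 91.7 × 100 = 84.3
Marisol in 1991: (90.8 + 72.9) / 365.6 × 100 = 163.7 / 365.6 × 100 = 44.8

Marisol in 1966: 84.3
Marisol in 1991: 44.8
Difference: -39.5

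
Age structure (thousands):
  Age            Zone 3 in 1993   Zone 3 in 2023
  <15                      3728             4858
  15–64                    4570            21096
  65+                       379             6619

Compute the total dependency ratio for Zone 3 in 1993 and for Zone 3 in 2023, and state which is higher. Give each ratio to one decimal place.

Zone 3 in 1993: 89.9
Zone 3 in 2023: 54.4
Higher: Zone 3 in 1993

Zone 3 in 1993: (3728 + 379) / 4570 × 100 = 4107 / 4570 × 100 = 89.9
Zone 3 in 2023: (4858 + 6619) / 21096 × 100 = 11477 / 21096 × 100 = 54.4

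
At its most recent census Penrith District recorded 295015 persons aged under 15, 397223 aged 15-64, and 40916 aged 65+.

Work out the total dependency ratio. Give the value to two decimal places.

Total dependency ratio: 84.57

Total dependency ratio = (295015 + 40916) / 397223 × 100 = 335931 / 397223 × 100 = 84.57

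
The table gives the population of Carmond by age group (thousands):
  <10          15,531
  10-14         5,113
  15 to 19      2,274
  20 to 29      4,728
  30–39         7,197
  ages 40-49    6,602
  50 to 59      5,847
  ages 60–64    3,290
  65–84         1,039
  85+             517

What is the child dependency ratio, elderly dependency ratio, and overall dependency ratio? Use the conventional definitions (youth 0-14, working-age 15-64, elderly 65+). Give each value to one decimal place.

0–14: 15,531 + 5,113 = 20,644
15–64: 2,274 + 4,728 + 7,197 + 6,602 + 5,847 + 3,290 = 29,938
65+: 1,039 + 517 = 1,556
Youth dependency ratio = 20,644 / 29,938 × 100 = 69.0
Old-age dependency ratio = 1,556 / 29,938 × 100 = 5.2
Total dependency ratio = (20,644 + 1,556) / 29,938 × 100 = 22,200 / 29,938 × 100 = 74.2

Youth dependency ratio: 69.0
Old-age dependency ratio: 5.2
Total dependency ratio: 74.2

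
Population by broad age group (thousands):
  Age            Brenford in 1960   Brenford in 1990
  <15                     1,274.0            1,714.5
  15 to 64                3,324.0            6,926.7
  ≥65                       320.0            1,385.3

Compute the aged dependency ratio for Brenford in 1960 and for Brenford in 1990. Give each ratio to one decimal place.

Brenford in 1960: 9.6
Brenford in 1990: 20.0

Brenford in 1960: 320.0 / 3,324.0 × 100 = 9.6
Brenford in 1990: 1,385.3 / 6,926.7 × 100 = 20.0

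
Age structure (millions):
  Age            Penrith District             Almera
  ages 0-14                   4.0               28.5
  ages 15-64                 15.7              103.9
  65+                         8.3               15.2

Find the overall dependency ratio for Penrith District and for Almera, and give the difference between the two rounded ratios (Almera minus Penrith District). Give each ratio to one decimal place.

Penrith District: 78.3
Almera: 42.1
Difference: -36.2

Penrith District: (4.0 + 8.3) / 15.7 × 100 = 12.3 / 15.7 × 100 = 78.3
Almera: (28.5 + 15.2) / 103.9 × 100 = 43.7 / 103.9 × 100 = 42.1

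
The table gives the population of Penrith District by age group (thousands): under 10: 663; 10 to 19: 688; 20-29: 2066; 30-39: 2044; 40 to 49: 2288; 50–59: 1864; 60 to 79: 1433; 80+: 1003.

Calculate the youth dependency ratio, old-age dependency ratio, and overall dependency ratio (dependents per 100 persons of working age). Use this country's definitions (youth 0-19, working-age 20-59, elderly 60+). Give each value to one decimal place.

Youth dependency ratio: 16.4
Old-age dependency ratio: 29.5
Total dependency ratio: 45.8

0–19: 663 + 688 = 1351
20–59: 2066 + 2044 + 2288 + 1864 = 8262
60+: 1433 + 1003 = 2436
Youth dependency ratio = 1351 / 8262 × 100 = 16.4
Old-age dependency ratio = 2436 / 8262 × 100 = 29.5
Total dependency ratio = (1351 + 2436) / 8262 × 100 = 3787 / 8262 × 100 = 45.8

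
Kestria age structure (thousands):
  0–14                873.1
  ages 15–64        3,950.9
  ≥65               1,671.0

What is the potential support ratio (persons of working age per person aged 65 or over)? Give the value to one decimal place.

Potential support ratio: 2.4

Potential support ratio = 3,950.9 / 1,671.0 = 2.4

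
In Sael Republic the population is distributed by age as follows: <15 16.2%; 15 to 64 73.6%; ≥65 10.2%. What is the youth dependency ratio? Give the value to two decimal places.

Youth dependency ratio = 16.2 / 73.6 × 100 = 22.01

Youth dependency ratio: 22.01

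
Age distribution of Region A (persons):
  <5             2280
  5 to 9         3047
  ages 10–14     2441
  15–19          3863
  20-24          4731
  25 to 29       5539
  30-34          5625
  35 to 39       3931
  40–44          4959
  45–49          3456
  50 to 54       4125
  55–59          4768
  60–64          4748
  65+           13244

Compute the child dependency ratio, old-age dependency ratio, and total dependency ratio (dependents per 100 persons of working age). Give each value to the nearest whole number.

0–14: 2280 + 3047 + 2441 = 7768
15–64: 3863 + 4731 + 5539 + 5625 + 3931 + 4959 + 3456 + 4125 + 4768 + 4748 = 45745
65+: 13244
Youth dependency ratio = 7768 / 45745 × 100 = 17
Old-age dependency ratio = 13244 / 45745 × 100 = 29
Total dependency ratio = (7768 + 13244) / 45745 × 100 = 21012 / 45745 × 100 = 46

Youth dependency ratio: 17
Old-age dependency ratio: 29
Total dependency ratio: 46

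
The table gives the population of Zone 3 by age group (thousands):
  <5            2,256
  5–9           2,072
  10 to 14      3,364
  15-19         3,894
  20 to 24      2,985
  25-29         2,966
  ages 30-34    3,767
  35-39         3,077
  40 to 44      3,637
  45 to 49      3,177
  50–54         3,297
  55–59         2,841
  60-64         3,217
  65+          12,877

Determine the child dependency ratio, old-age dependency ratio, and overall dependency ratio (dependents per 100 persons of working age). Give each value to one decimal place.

Youth dependency ratio: 23.4
Old-age dependency ratio: 39.2
Total dependency ratio: 62.6

0–14: 2,256 + 2,072 + 3,364 = 7,692
15–64: 3,894 + 2,985 + 2,966 + 3,767 + 3,077 + 3,637 + 3,177 + 3,297 + 2,841 + 3,217 = 32,858
65+: 12,877
Youth dependency ratio = 7,692 / 32,858 × 100 = 23.4
Old-age dependency ratio = 12,877 / 32,858 × 100 = 39.2
Total dependency ratio = (7,692 + 12,877) / 32,858 × 100 = 20,569 / 32,858 × 100 = 62.6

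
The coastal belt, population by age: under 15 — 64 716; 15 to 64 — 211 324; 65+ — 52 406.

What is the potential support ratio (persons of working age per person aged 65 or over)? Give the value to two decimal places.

Potential support ratio: 4.03

Potential support ratio = 211 324 / 52 406 = 4.03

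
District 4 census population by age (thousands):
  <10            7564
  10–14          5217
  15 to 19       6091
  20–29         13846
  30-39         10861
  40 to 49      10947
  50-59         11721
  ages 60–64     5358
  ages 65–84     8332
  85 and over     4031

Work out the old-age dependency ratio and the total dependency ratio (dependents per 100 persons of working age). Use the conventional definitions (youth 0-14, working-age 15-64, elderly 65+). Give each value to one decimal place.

Old-age dependency ratio: 21.0
Total dependency ratio: 42.7

0–14: 7564 + 5217 = 12781
15–64: 6091 + 13846 + 10861 + 10947 + 11721 + 5358 = 58824
65+: 8332 + 4031 = 12363
Old-age dependency ratio = 12363 / 58824 × 100 = 21.0
Total dependency ratio = (12781 + 12363) / 58824 × 100 = 25144 / 58824 × 100 = 42.7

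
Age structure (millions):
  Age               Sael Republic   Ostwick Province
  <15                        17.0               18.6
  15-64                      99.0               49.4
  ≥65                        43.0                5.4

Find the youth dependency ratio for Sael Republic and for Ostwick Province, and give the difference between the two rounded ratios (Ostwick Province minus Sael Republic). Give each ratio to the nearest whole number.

Sael Republic: 17.0 / 99.0 × 100 = 17
Ostwick Province: 18.6 / 49.4 × 100 = 38

Sael Republic: 17
Ostwick Province: 38
Difference: +21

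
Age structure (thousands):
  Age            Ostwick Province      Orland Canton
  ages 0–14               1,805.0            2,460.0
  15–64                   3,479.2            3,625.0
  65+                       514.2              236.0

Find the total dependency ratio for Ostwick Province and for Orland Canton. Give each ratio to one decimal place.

Ostwick Province: 66.7
Orland Canton: 74.4

Ostwick Province: (1,805.0 + 514.2) / 3,479.2 × 100 = 2,319.2 / 3,479.2 × 100 = 66.7
Orland Canton: (2,460.0 + 236.0) / 3,625.0 × 100 = 2,696.0 / 3,625.0 × 100 = 74.4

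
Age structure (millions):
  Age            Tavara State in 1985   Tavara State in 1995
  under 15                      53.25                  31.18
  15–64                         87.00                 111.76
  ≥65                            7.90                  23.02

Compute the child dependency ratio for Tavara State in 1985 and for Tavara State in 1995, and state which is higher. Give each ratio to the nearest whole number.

Tavara State in 1985: 61
Tavara State in 1995: 28
Higher: Tavara State in 1985

Tavara State in 1985: 53.25 / 87.00 × 100 = 61
Tavara State in 1995: 31.18 / 111.76 × 100 = 28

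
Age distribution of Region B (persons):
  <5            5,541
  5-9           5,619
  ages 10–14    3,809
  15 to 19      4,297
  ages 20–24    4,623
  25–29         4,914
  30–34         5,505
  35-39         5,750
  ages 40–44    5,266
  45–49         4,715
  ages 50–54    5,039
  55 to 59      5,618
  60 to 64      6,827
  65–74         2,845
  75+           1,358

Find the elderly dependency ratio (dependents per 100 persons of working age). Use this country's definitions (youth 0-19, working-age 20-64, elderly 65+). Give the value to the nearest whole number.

0–19: 5,541 + 5,619 + 3,809 + 4,297 = 19,266
20–64: 4,623 + 4,914 + 5,505 + 5,750 + 5,266 + 4,715 + 5,039 + 5,618 + 6,827 = 48,257
65+: 2,845 + 1,358 = 4,203
Old-age dependency ratio = 4,203 / 48,257 × 100 = 9

Old-age dependency ratio: 9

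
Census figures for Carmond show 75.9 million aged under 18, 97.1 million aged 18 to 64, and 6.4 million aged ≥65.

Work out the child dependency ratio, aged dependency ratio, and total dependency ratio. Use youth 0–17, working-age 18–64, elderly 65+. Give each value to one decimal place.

Youth dependency ratio = 75.9 / 97.1 × 100 = 78.2
Old-age dependency ratio = 6.4 / 97.1 × 100 = 6.6
Total dependency ratio = (75.9 + 6.4) / 97.1 × 100 = 82.3 / 97.1 × 100 = 84.8

Youth dependency ratio: 78.2
Old-age dependency ratio: 6.6
Total dependency ratio: 84.8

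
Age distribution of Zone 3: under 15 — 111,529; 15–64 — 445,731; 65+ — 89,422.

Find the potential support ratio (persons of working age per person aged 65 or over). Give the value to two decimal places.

Potential support ratio = 445,731 / 89,422 = 4.98

Potential support ratio: 4.98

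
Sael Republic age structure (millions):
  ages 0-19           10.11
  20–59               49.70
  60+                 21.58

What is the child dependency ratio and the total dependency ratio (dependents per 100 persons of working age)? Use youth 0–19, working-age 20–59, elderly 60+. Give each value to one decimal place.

Youth dependency ratio: 20.3
Total dependency ratio: 63.8

Youth dependency ratio = 10.11 / 49.70 × 100 = 20.3
Total dependency ratio = (10.11 + 21.58) / 49.70 × 100 = 31.69 / 49.70 × 100 = 63.8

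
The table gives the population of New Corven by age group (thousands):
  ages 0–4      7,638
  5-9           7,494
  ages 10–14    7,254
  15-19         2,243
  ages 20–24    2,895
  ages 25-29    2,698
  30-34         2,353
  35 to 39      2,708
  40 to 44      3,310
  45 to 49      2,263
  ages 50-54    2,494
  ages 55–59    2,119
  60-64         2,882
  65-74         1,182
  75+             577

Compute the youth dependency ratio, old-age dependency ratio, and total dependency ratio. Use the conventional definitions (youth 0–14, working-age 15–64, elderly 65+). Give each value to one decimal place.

Youth dependency ratio: 86.2
Old-age dependency ratio: 6.8
Total dependency ratio: 93.0

0–14: 7,638 + 7,494 + 7,254 = 22,386
15–64: 2,243 + 2,895 + 2,698 + 2,353 + 2,708 + 3,310 + 2,263 + 2,494 + 2,119 + 2,882 = 25,965
65+: 1,182 + 577 = 1,759
Youth dependency ratio = 22,386 / 25,965 × 100 = 86.2
Old-age dependency ratio = 1,759 / 25,965 × 100 = 6.8
Total dependency ratio = (22,386 + 1,759) / 25,965 × 100 = 24,145 / 25,965 × 100 = 93.0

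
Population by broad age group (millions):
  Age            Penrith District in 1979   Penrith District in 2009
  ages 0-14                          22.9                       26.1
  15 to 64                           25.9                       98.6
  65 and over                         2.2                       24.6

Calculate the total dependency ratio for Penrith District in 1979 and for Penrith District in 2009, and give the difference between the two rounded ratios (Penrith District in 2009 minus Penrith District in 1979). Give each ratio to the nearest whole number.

Penrith District in 1979: 97
Penrith District in 2009: 51
Difference: -46

Penrith District in 1979: (22.9 + 2.2) / 25.9 × 100 = 25.1 / 25.9 × 100 = 97
Penrith District in 2009: (26.1 + 24.6) / 98.6 × 100 = 50.7 / 98.6 × 100 = 51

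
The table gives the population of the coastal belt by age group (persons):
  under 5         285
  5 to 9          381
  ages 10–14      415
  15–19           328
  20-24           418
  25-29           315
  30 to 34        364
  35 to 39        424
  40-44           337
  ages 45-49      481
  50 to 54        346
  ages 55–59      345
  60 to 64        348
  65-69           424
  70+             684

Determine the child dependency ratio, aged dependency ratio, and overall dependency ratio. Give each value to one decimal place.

Youth dependency ratio: 29.2
Old-age dependency ratio: 29.9
Total dependency ratio: 59.1

0–14: 285 + 381 + 415 = 1,081
15–64: 328 + 418 + 315 + 364 + 424 + 337 + 481 + 346 + 345 + 348 = 3,706
65+: 424 + 684 = 1,108
Youth dependency ratio = 1,081 / 3,706 × 100 = 29.2
Old-age dependency ratio = 1,108 / 3,706 × 100 = 29.9
Total dependency ratio = (1,081 + 1,108) / 3,706 × 100 = 2,189 / 3,706 × 100 = 59.1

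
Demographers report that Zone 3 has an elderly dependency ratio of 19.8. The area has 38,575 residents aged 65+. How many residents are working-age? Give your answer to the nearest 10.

Old-age dependency ratio = elderly / working-age × 100
19.8 = 38,575 / W × 100
⇒ 194,820

Working-age: 194,820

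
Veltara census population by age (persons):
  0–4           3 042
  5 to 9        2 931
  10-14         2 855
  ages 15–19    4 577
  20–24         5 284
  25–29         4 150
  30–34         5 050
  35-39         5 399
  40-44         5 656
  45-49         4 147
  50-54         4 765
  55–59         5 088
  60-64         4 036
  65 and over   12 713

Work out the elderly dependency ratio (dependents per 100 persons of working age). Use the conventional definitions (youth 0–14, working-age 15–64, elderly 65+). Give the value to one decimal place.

0–14: 3 042 + 2 931 + 2 855 = 8 828
15–64: 4 577 + 5 284 + 4 150 + 5 050 + 5 399 + 5 656 + 4 147 + 4 765 + 5 088 + 4 036 = 48 152
65+: 12 713
Old-age dependency ratio = 12 713 / 48 152 × 100 = 26.4

Old-age dependency ratio: 26.4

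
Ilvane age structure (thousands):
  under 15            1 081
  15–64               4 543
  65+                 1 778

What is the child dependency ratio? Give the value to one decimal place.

Youth dependency ratio = 1 081 / 4 543 × 100 = 23.8

Youth dependency ratio: 23.8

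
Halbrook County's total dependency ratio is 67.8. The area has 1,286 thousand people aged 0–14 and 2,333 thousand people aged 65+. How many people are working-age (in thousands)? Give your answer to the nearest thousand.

Working-age: 5,338

Total dependency ratio = (youth + elderly) / working-age × 100
67.8 = (1,286 + 2,333) / W × 100
⇒ 5,338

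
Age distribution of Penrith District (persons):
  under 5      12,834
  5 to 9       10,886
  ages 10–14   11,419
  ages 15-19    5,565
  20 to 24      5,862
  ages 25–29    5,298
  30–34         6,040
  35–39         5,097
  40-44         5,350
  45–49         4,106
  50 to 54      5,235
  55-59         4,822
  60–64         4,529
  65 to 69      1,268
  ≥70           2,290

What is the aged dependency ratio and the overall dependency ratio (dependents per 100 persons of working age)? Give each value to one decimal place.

Old-age dependency ratio: 6.9
Total dependency ratio: 74.6

0–14: 12,834 + 10,886 + 11,419 = 35,139
15–64: 5,565 + 5,862 + 5,298 + 6,040 + 5,097 + 5,350 + 4,106 + 5,235 + 4,822 + 4,529 = 51,904
65+: 1,268 + 2,290 = 3,558
Old-age dependency ratio = 3,558 / 51,904 × 100 = 6.9
Total dependency ratio = (35,139 + 3,558) / 51,904 × 100 = 38,697 / 51,904 × 100 = 74.6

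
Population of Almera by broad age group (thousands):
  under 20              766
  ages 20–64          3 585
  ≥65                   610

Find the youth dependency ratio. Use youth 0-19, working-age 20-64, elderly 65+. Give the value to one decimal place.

Youth dependency ratio: 21.4

Youth dependency ratio = 766 / 3 585 × 100 = 21.4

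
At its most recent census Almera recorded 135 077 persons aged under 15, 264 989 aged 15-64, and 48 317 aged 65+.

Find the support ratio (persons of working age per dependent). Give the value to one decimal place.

Support ratio: 1.4

Support ratio = 264 989 / (135 077 + 48 317) = 264 989 / 183 394 = 1.4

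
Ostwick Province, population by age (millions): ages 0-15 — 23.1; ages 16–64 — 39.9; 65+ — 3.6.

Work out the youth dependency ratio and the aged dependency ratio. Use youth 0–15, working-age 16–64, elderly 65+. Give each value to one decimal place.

Youth dependency ratio = 23.1 / 39.9 × 100 = 57.9
Old-age dependency ratio = 3.6 / 39.9 × 100 = 9.0

Youth dependency ratio: 57.9
Old-age dependency ratio: 9.0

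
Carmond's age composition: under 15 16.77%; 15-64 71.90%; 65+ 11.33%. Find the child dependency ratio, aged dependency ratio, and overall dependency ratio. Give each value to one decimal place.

Youth dependency ratio = 16.77 / 71.90 × 100 = 23.3
Old-age dependency ratio = 11.33 / 71.90 × 100 = 15.8
Total dependency ratio = (16.77 + 11.33) / 71.90 × 100 = 28.10 / 71.90 × 100 = 39.1

Youth dependency ratio: 23.3
Old-age dependency ratio: 15.8
Total dependency ratio: 39.1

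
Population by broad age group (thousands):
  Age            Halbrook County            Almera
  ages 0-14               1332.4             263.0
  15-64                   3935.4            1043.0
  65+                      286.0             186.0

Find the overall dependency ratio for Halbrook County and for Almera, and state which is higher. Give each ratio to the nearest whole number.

Halbrook County: (1332.4 + 286.0) / 3935.4 × 100 = 1618.4 / 3935.4 × 100 = 41
Almera: (263.0 + 186.0) / 1043.0 × 100 = 449.0 / 1043.0 × 100 = 43

Halbrook County: 41
Almera: 43
Higher: Almera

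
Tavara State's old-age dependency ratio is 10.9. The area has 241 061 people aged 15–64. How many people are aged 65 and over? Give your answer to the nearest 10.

Old-age dependency ratio = elderly / working-age × 100
10.9 = E / 241 061 × 100
⇒ 26 280

Aged 65 and over: 26 280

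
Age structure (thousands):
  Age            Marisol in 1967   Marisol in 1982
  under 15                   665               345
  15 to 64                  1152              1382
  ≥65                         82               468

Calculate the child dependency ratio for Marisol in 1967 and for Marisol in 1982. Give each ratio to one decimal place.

Marisol in 1967: 665 / 1152 × 100 = 57.7
Marisol in 1982: 345 / 1382 × 100 = 25.0

Marisol in 1967: 57.7
Marisol in 1982: 25.0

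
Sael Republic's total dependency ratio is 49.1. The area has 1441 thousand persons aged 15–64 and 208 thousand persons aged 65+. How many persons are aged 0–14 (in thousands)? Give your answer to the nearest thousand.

Aged 0–14: 500

Total dependency ratio = (youth + elderly) / working-age × 100
49.1 = (Y + 208) / 1441 × 100
⇒ 500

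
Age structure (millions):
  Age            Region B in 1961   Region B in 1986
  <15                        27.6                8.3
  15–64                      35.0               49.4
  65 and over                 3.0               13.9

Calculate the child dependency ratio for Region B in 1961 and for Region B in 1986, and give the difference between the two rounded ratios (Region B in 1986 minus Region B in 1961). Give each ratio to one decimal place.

Region B in 1961: 78.9
Region B in 1986: 16.8
Difference: -62.1

Region B in 1961: 27.6 / 35.0 × 100 = 78.9
Region B in 1986: 8.3 / 49.4 × 100 = 16.8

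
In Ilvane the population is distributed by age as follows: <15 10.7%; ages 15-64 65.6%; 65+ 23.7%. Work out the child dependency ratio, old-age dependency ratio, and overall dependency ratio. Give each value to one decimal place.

Youth dependency ratio = 10.7 / 65.6 × 100 = 16.3
Old-age dependency ratio = 23.7 / 65.6 × 100 = 36.1
Total dependency ratio = (10.7 + 23.7) / 65.6 × 100 = 34.4 / 65.6 × 100 = 52.4

Youth dependency ratio: 16.3
Old-age dependency ratio: 36.1
Total dependency ratio: 52.4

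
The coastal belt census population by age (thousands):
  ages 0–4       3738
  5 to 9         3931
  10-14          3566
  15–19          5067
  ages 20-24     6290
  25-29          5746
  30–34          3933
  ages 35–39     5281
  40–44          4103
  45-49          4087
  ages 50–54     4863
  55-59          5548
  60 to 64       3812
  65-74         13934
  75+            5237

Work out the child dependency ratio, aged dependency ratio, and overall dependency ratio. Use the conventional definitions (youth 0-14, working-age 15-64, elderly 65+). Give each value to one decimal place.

Youth dependency ratio: 23.1
Old-age dependency ratio: 39.3
Total dependency ratio: 62.4

0–14: 3738 + 3931 + 3566 = 11235
15–64: 5067 + 6290 + 5746 + 3933 + 5281 + 4103 + 4087 + 4863 + 5548 + 3812 = 48730
65+: 13934 + 5237 = 19171
Youth dependency ratio = 11235 / 48730 × 100 = 23.1
Old-age dependency ratio = 19171 / 48730 × 100 = 39.3
Total dependency ratio = (11235 + 19171) / 48730 × 100 = 30406 / 48730 × 100 = 62.4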